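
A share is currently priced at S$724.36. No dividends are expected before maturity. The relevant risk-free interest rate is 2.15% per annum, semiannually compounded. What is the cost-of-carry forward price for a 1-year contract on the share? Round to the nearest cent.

F = S · (1+r/2)^(2T)
= 724.36 × 1.021616
F = S$740.02

S$740.02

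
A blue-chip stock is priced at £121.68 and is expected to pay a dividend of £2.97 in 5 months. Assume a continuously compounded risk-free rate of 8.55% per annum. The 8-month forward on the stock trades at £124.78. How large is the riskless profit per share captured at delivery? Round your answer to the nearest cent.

£1.00 per share

PV(dividends) I = 2.97·e^(−0.0855·5/12) = 2.8661
Fair forward F* = (S − I)·e^(rT) = (121.68 − 2.8661)·e^0.057000 = 118.8139 × 1.058656 = 125.7830
Market £124.78 < fair 125.7830: forward underpriced → reverse cash-and-carry (short the stock, invest proceeds at r, pay the dividends, go long the forward).
Profit at T = |F_mkt − F*| = |124.78 − 125.7830| = £1.00 per share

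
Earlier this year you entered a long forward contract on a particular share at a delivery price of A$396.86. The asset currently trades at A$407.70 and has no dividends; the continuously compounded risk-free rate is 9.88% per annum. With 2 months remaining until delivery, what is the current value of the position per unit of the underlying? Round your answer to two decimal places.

A$17.32

Current fair forward for the remaining 2 months: F = S·e^(r·T), r = 0.0988
F = 407.70 · e^(0.0988 × 2/12) = 407.70 × 1.016603 = 414.4690
Value of long forward = (F − K)·e^(−rT) = (414.4690 − 396.86) · e^(−0.0988·2/12)
= 17.6090 × 0.983668 = 17.32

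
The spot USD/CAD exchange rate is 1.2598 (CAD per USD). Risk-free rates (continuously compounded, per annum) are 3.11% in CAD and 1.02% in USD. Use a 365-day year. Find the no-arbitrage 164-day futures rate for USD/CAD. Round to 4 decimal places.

1.2717

F = S·e^((r_CAD − r_USD)T) = 1.2598 · e^((0.0311 − 0.0102) × 164/365)
= 1.2598 · e^0.009391 = 1.2598 × 1.009435
F = 1.2717 CAD per USD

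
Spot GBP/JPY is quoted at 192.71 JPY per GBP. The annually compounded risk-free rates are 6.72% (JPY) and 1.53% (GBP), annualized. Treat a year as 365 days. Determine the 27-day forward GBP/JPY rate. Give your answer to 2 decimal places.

193.42

By covered interest parity, F = S · (1+r_JPY)^T / (1+r_GBP)^T
= 192.71 × 1.004823 / 1.001124 = 192.71 × 1.003695
F = 193.42 JPY per GBP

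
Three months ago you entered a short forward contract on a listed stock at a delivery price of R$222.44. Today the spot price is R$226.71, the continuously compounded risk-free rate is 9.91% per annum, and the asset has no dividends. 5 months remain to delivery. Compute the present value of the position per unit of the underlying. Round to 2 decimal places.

-R$13.27

Current fair forward for the remaining 5 months: F = S·e^(r·T), r = 0.0991
F = 226.71 · e^(0.0991 × 5/12) = 226.71 × 1.042156 = 236.2672
Value of long forward = (F − K)·e^(−rT) = (236.2672 − 222.44) · e^(−0.0991·5/12)
= 13.8272 × 0.959549 = 13.27
Short position value = −(long value) = -R$13.27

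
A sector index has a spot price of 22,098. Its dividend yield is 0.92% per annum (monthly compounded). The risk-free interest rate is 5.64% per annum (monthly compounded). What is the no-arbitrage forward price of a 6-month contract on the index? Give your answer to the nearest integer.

22,624

F = S · (1+r/12)^(12T) / (1+q/12)^(12T)
= 22098 × 1.028533 / 1.004609 = 22098 × 1.023814
F = 22,624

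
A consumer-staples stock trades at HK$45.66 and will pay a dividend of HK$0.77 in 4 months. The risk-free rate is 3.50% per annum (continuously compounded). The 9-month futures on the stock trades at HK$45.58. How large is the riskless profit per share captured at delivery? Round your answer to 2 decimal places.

HK$0.51 per share

PV(dividends) I = 0.77·e^(−0.0350·4/12) = 0.7611
Fair futures F* = (S − I)·e^(rT) = (45.66 − 0.7611)·e^0.026250 = 44.8989 × 1.026598 = 46.0931
Market HK$45.58 < fair 46.0931: forward underpriced → reverse cash-and-carry (short the stock, invest proceeds at r, pay the dividends, go long the forward).
Profit at T = |F_mkt − F*| = |45.58 − 46.0931| = HK$0.51 per share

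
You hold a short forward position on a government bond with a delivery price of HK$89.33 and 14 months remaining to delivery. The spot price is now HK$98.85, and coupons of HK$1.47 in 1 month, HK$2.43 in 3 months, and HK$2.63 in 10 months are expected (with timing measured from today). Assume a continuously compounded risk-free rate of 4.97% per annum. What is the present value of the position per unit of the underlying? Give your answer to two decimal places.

PV(remaining coupons) I = 1.47·e^(−0.0497·1/12) + 2.43·e^(−0.0497·3/12) + 2.63·e^(−0.0497·10/12) = 6.3872
Current forward F = (S − I)·e^(rT) = (98.85 − 6.3872)·e^(0.0497·14/12) = 92.4628 × 1.059697 = 97.9826
Value (long) = (F − K)·e^(−rT) = (97.9826 − 89.33) × 0.943666 = 8.1652
Short position value = −(long value) = -HK$8.17

-HK$8.17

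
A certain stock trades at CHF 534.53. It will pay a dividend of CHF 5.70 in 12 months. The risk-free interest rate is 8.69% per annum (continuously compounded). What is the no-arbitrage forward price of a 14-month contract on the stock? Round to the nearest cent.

CHF 585.78

PV(dividends) I = 5.70·e^(−0.0869·12/12)
I = 5.2256
F = (S − I)·e^(rT) = (534.53 − 5.2256) · e^(0.0869·14/12)
= 529.3044 · e^0.101383 = 529.3044 × 1.106700 = CHF 585.78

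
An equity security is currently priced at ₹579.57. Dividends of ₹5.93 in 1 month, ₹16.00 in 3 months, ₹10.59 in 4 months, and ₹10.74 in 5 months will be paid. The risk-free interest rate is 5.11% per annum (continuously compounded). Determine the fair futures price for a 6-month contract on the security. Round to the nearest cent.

₹550.84

PV(dividends) I = 5.93·e^(−0.0511·1/12) + 16.00·e^(−0.0511·3/12) + 10.59·e^(−0.0511·4/12) + 10.74·e^(−0.0511·5/12)
I = 5.9048 + 15.7969 + 10.4111 + 10.5137 = 42.6265
F = (S − I)·e^(rT) = (579.57 − 42.6265) · e^(0.0511·6/12)
= 536.9435 · e^0.025550 = 536.9435 × 1.025879 = ₹550.84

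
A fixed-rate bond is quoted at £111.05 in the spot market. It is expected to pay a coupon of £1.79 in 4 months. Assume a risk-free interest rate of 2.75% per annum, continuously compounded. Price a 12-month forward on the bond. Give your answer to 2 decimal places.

PV(coupons) I = 1.79·e^(−0.0275·4/12)
I = 1.7737
F = (S − I)·e^(rT) = (111.05 − 1.7737) · e^(0.0275·12/12)
= 109.2763 · e^0.027500 = 109.2763 × 1.027882 = £112.32

£112.32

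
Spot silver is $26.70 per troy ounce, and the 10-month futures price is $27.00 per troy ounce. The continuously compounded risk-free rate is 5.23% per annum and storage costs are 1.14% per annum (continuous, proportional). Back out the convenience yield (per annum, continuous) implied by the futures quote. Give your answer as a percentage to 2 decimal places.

5.03%

F = S·e^((r+u−y)T) ⇒ (r+u−y) = ln(F/S)/T
ln(27.00/26.70) = 0.011173; /T ⇒ 0.013408
y = r + u − ln(F/S)/T = 0.0523 + 0.0114 − 0.013408 = 0.050292
y = 5.03%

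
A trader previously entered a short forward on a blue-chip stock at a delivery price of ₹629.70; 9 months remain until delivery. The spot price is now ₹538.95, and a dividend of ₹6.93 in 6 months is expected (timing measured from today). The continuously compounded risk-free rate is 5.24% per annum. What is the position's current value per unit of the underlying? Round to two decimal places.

PV(remaining dividends) I = 6.93·e^(−0.0524·6/12) = 6.7508
Current forward F = (S − I)·e^(rT) = (538.95 − 6.7508)·e^(0.0524·9/12) = 532.1992 × 1.040082 = 553.5308
Value (long) = (F − K)·e^(−rT) = (553.5308 − 629.70) × 0.961462 = -73.2338
Short position value = −(long value) = ₹73.23

₹73.23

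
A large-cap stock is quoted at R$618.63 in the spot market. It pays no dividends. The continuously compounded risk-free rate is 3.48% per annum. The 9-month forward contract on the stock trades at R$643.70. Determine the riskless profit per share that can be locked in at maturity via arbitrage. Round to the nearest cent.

R$8.71 per share

Fair forward: F* = S·e^(carry·T), with carry = r = 0.0348
F* = 618.63 · e^(0.0348 × 9/12) = 618.63 · e^0.026100 = 618.63 × 1.026444 = R$634.9891
Market R$643.70 > fair R$634.9891: forward overpriced → cash-and-carry (buy spot, short the forward).
At maturity, profit = |F_mkt − F*| = |643.70 − 634.9891| = R$8.71 per share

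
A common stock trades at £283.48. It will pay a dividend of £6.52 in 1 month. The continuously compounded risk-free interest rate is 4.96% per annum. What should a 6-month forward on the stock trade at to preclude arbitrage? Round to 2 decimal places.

PV(dividends) I = 6.52·e^(−0.0496·1/12)
I = 6.4931
F = (S − I)·e^(rT) = (283.48 − 6.4931) · e^(0.0496·6/12)
= 276.9869 · e^0.024800 = 276.9869 × 1.025110 = £283.94

£283.94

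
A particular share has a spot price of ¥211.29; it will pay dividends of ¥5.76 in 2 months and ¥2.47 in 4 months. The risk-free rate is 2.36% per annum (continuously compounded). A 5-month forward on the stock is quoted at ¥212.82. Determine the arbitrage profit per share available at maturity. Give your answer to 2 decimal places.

¥7.71 per share

PV(dividends) I = 5.76·e^(−0.0236·2/12) + 2.47·e^(−0.0236·4/12) = 8.1880
Fair forward F* = (S − I)·e^(rT) = (211.29 − 8.1880)·e^0.009833 = 203.1020 × 1.009882 = 205.1091
Market ¥212.82 > fair 205.1091: forward overpriced → cash-and-carry (borrow at r, buy the stock and collect the dividends, short the forward).
Profit at T = |F_mkt − F*| = |212.82 − 205.1091| = ¥7.71 per share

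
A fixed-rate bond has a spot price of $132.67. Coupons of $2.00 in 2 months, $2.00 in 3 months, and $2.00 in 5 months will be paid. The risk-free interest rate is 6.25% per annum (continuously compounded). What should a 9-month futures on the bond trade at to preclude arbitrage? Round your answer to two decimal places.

$132.86

PV(coupons) I = 2.00·e^(−0.0625·2/12) + 2.00·e^(−0.0625·3/12) + 2.00·e^(−0.0625·5/12)
I = 1.9793 + 1.9690 + 1.9486 = 5.8969
F = (S − I)·e^(rT) = (132.67 − 5.8969) · e^(0.0625·9/12)
= 126.7731 · e^0.046875 = 126.7731 × 1.047991 = $132.86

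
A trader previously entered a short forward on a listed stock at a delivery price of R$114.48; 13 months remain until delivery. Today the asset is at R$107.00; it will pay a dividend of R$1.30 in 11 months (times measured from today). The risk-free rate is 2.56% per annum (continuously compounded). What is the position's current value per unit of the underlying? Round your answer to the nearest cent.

PV(remaining dividends) I = 1.30·e^(−0.0256·11/12) = 1.2698
Current forward F = (S − I)·e^(rT) = (107.00 − 1.2698)·e^(0.0256·13/12) = 105.7302 × 1.028121 = 108.7034
Value (long) = (F − K)·e^(−rT) = (108.7034 − 114.48) × 0.972648 = -5.6186
Short position value = −(long value) = R$5.62

R$5.62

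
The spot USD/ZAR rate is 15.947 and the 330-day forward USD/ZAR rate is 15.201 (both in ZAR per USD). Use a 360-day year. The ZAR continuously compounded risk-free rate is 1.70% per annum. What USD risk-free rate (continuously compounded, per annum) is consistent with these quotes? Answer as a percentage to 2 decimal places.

F = S·e^((r_ZAR − r_USD)T) ⇒ r_USD = r_ZAR − ln(F/S)/T
ln(15.201/15.947) = -0.047910; /(330/360) = -0.052265
r_USD = 0.0170 + 0.052265 = 0.069265
r_USD = 6.93%

6.93%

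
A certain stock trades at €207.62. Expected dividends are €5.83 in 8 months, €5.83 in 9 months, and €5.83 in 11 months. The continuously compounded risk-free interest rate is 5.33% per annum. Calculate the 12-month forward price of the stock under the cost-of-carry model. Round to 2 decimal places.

€201.29

PV(dividends) I = 5.83·e^(−0.0533·8/12) + 5.83·e^(−0.0533·9/12) + 5.83·e^(−0.0533·11/12)
I = 5.6265 + 5.6015 + 5.5520 = 16.7800
F = (S − I)·e^(rT) = (207.62 − 16.7800) · e^(0.0533·12/12)
= 190.8400 · e^0.053300 = 190.8400 × 1.054746 = €201.29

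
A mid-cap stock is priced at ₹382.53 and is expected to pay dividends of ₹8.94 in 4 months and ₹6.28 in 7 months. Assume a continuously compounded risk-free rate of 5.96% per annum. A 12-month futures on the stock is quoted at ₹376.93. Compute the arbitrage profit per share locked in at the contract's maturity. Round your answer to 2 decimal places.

PV(dividends) I = 8.94·e^(−0.0596·4/12) + 6.28·e^(−0.0596·7/12) = 14.8296
Fair futures F* = (S − I)·e^(rT) = (382.53 − 14.8296)·e^0.059600 = 367.7004 × 1.061412 = 390.2816
Market ₹376.93 < fair 390.2816: forward underpriced → reverse cash-and-carry (short the stock, invest proceeds at r, pay the dividends, go long the forward).
Profit at T = |F_mkt − F*| = |376.93 − 390.2816| = ₹13.35 per share

₹13.35 per share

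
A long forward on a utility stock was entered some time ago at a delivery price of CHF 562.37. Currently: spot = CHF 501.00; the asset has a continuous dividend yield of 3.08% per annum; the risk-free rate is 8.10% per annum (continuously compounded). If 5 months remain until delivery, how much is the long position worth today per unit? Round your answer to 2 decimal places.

Current fair forward for the remaining 5 months: F = S·e^((r − q)·T), (r − q) = 0.0810 − 0.0308 = 0.0502
F = 501.00 · e^(0.0502 × 5/12) = 501.00 × 1.021137 = 511.5896
Value of long forward = (F − K)·e^(−rT) = (511.5896 − 562.37) · e^(−0.0810·5/12)
= -50.7804 × 0.966813 = -49.10

-CHF 49.10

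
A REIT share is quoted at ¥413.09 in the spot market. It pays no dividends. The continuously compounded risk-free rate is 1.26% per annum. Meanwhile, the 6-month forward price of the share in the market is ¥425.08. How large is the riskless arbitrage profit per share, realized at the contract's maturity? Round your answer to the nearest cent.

¥9.38 per share

Fair forward: F* = S·e^(carry·T), with carry = r = 0.0126
F* = 413.09 · e^(0.0126 × 6/12) = 413.09 · e^0.006300 = 413.09 × 1.006320 = ¥415.7007
Market ¥425.08 > fair ¥415.7007: forward overpriced → cash-and-carry (buy spot, short the forward).
At maturity, profit = |F_mkt − F*| = |425.08 − 415.7007| = ¥9.38 per share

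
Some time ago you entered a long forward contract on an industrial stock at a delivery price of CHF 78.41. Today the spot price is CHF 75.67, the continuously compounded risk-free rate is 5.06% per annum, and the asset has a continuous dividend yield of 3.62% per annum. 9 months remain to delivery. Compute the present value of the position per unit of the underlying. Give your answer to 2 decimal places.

Current fair forward for the remaining 9 months: F = S·e^((r − q)·T), (r − q) = 0.0506 − 0.0362 = 0.0144
F = 75.67 · e^(0.0144 × 9/12) = 75.67 × 1.010859 = 76.4917
Value of long forward = (F − K)·e^(−rT) = (76.4917 − 78.41) · e^(−0.0506·9/12)
= -1.9183 × 0.962761 = -1.85

-CHF 1.85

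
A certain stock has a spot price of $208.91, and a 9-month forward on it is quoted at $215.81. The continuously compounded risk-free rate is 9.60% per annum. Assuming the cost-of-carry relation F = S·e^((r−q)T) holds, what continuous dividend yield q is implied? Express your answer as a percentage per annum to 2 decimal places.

From F = S·e^((r−q)T): (r − q) = ln(F/S)/T
ln(215.81/208.91) = ln(1.033029) = 0.032495
(r − q) = 0.032495 / (9/12) = 0.043327
q = r − ln(F/S)/T = 0.0960 − 0.043327 = 0.052673
q = 5.27%

5.27%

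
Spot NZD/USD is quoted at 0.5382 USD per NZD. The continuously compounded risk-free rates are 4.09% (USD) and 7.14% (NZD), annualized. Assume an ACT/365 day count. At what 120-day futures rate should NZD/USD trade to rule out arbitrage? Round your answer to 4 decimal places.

0.5328

F = S·e^((r_USD − r_NZD)T) = 0.5382 · e^((0.0409 − 0.0714) × 120/365)
= 0.5382 · e^-0.010027 = 0.5382 × 0.990023
F = 0.5328 USD per NZD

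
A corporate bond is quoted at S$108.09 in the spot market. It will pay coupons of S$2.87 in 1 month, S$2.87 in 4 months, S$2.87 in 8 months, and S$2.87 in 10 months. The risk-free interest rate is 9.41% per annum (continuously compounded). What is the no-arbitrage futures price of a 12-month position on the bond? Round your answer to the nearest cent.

S$106.69

PV(coupons) I = 2.87·e^(−0.0941·1/12) + 2.87·e^(−0.0941·4/12) + 2.87·e^(−0.0941·8/12) + 2.87·e^(−0.0941·10/12)
I = 2.8476 + 2.7814 + 2.6955 + 2.6535 = 10.9780
F = (S − I)·e^(rT) = (108.09 − 10.9780) · e^(0.0941·12/12)
= 97.1120 · e^0.094100 = 97.1120 × 1.098670 = S$106.69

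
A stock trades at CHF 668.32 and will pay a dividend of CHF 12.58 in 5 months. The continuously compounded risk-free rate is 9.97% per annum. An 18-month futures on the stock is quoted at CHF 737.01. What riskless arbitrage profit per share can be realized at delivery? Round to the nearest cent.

PV(dividends) I = 12.58·e^(−0.0997·5/12) = 12.0681
Fair futures F* = (S − I)·e^(rT) = (668.32 − 12.0681)·e^0.149550 = 656.2519 × 1.161312 = 762.1132
Market CHF 737.01 < fair 762.1132: forward underpriced → reverse cash-and-carry (short the stock, invest proceeds at r, pay the dividends, go long the forward).
Profit at T = |F_mkt − F*| = |737.01 − 762.1132| = CHF 25.10 per share

CHF 25.10 per share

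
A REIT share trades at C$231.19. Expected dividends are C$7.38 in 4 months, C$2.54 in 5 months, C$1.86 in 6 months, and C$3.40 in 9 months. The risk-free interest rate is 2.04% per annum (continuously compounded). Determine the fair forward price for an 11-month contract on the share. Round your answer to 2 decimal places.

PV(dividends) I = 7.38·e^(−0.0204·4/12) + 2.54·e^(−0.0204·5/12) + 1.86·e^(−0.0204·6/12) + 3.40·e^(−0.0204·9/12)
I = 7.3300 + 2.5185 + 1.8411 + 3.3484 = 15.0380
F = (S − I)·e^(rT) = (231.19 − 15.0380) · e^(0.0204·11/12)
= 216.1520 · e^0.018700 = 216.1520 × 1.018876 = C$220.23

C$220.23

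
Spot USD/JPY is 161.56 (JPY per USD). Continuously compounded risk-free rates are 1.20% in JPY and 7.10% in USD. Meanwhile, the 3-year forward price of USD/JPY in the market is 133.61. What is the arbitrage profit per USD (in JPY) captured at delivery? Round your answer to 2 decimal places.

1.74 per USD (in JPY)

Fair forward: F* = S·e^(carry·T), with carry = (r_JPY − r_USD) = 0.0120 − 0.0710 = -0.0590
F* = 161.56 · e^(-0.0590 × 3) = 161.56 · e^-0.177000 = 161.56 × 0.837780 = 135.3517
Market 133.61 < fair 135.3517: forward underpriced → reverse cash-and-carry (short spot, go long the forward).
At maturity, profit = |F_mkt − F*| = |133.61 − 135.3517| = 1.74 per USD (in JPY)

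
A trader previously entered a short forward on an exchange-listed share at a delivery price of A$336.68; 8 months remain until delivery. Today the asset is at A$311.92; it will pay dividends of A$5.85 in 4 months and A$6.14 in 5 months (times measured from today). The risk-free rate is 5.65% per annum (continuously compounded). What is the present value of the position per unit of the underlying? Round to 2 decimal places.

A$24.05

PV(remaining dividends) I = 5.85·e^(−0.0565·4/12) + 6.14·e^(−0.0565·5/12) = 11.7380
Current forward F = (S − I)·e^(rT) = (311.92 − 11.7380)·e^(0.0565·8/12) = 300.1820 × 1.038385 = 311.7045
Value (long) = (F − K)·e^(−rT) = (311.7045 − 336.68) × 0.963034 = -24.0523
Short position value = −(long value) = A$24.05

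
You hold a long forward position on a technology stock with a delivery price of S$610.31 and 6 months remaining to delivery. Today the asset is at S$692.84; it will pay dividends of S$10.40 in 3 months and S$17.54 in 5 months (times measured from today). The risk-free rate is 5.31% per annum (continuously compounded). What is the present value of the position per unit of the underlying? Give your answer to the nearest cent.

S$71.10

PV(remaining dividends) I = 10.40·e^(−0.0531·3/12) + 17.54·e^(−0.0531·5/12) = 27.4190
Current forward F = (S − I)·e^(rT) = (692.84 − 27.4190)·e^(0.0531·6/12) = 665.4210 × 1.026906 = 683.3248
Value (long) = (F − K)·e^(−rT) = (683.3248 − 610.31) × 0.973799 = 71.1017
Value = S$71.10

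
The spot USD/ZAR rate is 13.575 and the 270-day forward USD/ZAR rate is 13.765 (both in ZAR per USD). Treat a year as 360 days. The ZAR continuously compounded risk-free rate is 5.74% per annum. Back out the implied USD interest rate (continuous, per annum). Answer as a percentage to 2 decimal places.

F = S·e^((r_ZAR − r_USD)T) ⇒ r_USD = r_ZAR − ln(F/S)/T
ln(13.765/13.575) = 0.013899; /(270/360) = 0.018532
r_USD = 0.0574 − 0.018532 = 0.038868
r_USD = 3.89%

3.89%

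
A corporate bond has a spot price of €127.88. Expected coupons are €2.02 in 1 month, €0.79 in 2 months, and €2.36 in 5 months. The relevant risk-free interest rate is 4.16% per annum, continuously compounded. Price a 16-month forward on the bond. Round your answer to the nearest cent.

€129.76

PV(coupons) I = 2.02·e^(−0.0416·1/12) + 0.79·e^(−0.0416·2/12) + 2.36·e^(−0.0416·5/12)
I = 2.0130 + 0.7845 + 2.3194 = 5.1169
F = (S − I)·e^(rT) = (127.88 − 5.1169) · e^(0.0416·16/12)
= 122.7631 · e^0.055467 = 122.7631 × 1.057034 = €129.76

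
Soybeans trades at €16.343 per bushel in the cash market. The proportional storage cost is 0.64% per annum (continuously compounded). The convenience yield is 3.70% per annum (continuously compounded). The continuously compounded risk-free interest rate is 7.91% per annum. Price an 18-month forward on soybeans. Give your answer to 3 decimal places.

Net carry = r + u − y = 0.0791 + 0.0064 − 0.0370 = 0.0485
F = S·e^((r+u−y)T) = 16.343 · e^(0.0485 × 18/12) = 16.343 · e^0.072750
= 16.343 × 1.075462 = €17.576 per bushel

€17.576 per bushel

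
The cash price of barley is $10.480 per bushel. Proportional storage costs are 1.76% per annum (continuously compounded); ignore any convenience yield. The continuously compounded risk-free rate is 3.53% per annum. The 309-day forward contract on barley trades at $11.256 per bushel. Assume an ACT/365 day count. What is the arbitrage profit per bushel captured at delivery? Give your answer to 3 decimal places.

Fair forward: F* = S·e^(carry·T), with carry = (r + u) = 0.0353 + 0.0176 = 0.0529
F* = 10.480 · e^(0.0529 × 309/365) = 10.480 · e^0.044784 = 10.480 × 1.045802 = $10.9600
Market $11.256 > fair $10.9600: forward overpriced → cash-and-carry (buy spot, short the forward).
At maturity, profit = |F_mkt − F*| = |11.256 − 10.9600| = $0.296 per bushel

$0.296 per bushel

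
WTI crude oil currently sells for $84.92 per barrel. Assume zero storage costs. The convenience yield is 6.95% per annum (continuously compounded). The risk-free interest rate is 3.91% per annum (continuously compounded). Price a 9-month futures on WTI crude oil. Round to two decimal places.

$83.01 per barrel

Net carry = r + u − y = 0.0391 + 0.0000 − 0.0695 = -0.0304
F = S·e^((r+u−y)T) = 84.92 · e^(-0.0304 × 9/12) = 84.92 · e^-0.022800
= 84.92 × 0.977458 = $83.01 per barrel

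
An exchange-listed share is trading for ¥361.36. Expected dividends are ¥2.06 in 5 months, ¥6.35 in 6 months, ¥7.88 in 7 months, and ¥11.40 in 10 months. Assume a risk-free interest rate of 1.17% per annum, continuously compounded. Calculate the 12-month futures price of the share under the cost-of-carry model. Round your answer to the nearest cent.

¥337.81

PV(dividends) I = 2.06·e^(−0.0117·5/12) + 6.35·e^(−0.0117·6/12) + 7.88·e^(−0.0117·7/12) + 11.40·e^(−0.0117·10/12)
I = 2.0500 + 6.3130 + 7.8264 + 11.2894 = 27.4788
F = (S − I)·e^(rT) = (361.36 − 27.4788) · e^(0.0117·12/12)
= 333.8812 · e^0.011700 = 333.8812 × 1.011769 = ¥337.81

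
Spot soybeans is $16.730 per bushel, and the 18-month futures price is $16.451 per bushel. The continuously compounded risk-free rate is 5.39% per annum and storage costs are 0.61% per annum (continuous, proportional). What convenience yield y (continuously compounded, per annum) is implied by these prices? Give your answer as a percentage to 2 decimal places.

7.12%

F = S·e^((r+u−y)T) ⇒ (r+u−y) = ln(F/S)/T
ln(16.451/16.730) = -0.016817; /T ⇒ -0.011211
y = r + u − ln(F/S)/T = 0.0539 + 0.0061 + 0.011211 = 0.071211
y = 7.12%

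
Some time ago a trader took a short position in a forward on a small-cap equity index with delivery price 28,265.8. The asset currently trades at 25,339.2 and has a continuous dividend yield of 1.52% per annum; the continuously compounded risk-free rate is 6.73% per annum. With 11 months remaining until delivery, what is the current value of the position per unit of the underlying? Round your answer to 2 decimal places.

1586.15

Current fair forward for the remaining 11 months: F = S·e^((r − q)·T), (r − q) = 0.0673 − 0.0152 = 0.0521
F = 25339.2 · e^(0.0521 × 11/12) = 25339.2 × 1.04891714 = 26578.7212
Value of long forward = (F − K)·e^(−rT) = (26578.7212 − 28265.8) · e^(−0.0673·11/12)
= -1687.0788 × 0.94017273 = -1586.15
Short position value = −(long value) = 1586.15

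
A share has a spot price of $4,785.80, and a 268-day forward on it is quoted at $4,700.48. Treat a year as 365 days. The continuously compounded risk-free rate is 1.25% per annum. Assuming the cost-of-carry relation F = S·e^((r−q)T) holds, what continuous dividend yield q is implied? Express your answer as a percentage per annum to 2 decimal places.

3.70%

From F = S·e^((r−q)T): (r − q) = ln(F/S)/T
ln(4700.48/4785.80) = ln(0.982172) = -0.017989
(r − q) = -0.017989 / (268/365) = -0.024500
q = r − ln(F/S)/T = 0.0125 + 0.024500 = 0.037000
q = 3.70%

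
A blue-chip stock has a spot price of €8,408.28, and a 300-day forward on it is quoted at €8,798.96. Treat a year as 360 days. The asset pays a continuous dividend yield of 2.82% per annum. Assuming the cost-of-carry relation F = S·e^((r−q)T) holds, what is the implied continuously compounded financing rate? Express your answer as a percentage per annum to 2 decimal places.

From F = S·e^((r−q)T): (r − q) = ln(F/S)/T
ln(8798.96/8408.28) = ln(1.046464) = 0.045417
(r − q) = 0.045417 / (300/360) = 0.054500
r = ln(F/S)/T + q = 0.054500 + 0.0282 = 0.082700
r = 8.27%

8.27%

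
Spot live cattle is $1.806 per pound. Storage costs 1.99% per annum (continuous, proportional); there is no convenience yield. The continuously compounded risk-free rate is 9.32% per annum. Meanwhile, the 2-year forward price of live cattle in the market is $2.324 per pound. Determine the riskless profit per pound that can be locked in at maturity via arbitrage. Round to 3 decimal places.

$0.060 per pound

Fair forward: F* = S·e^(carry·T), with carry = (r + u) = 0.0932 + 0.0199 = 0.1131
F* = 1.806 · e^(0.1131 × 2) = 1.806 · e^0.226200 = 1.806 × 1.253826 = $2.2644
Market $2.324 > fair $2.2644: forward overpriced → cash-and-carry (buy spot, short the forward).
At maturity, profit = |F_mkt − F*| = |2.324 − 2.2644| = $0.060 per pound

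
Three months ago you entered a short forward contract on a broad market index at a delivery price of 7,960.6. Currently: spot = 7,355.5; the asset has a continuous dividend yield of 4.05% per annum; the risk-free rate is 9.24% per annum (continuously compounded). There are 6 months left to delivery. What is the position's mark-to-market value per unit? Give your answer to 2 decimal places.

393.14

Current fair forward for the remaining 6 months: F = S·e^((r − q)·T), (r − q) = 0.0924 − 0.0405 = 0.0519
F = 7355.5 · e^(0.0519 × 6/12) = 7355.5 × 1.02628963 = 7548.8734
Value of long forward = (F − K)·e^(−rT) = (7548.8734 − 7960.6) · e^(−0.0924·6/12)
= -411.7266 × 0.95485097 = -393.14
Short position value = −(long value) = 393.14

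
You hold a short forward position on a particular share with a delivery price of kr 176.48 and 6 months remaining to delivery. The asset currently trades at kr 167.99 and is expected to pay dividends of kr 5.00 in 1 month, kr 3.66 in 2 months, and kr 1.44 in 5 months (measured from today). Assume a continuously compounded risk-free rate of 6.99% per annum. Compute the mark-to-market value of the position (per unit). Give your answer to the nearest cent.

kr 12.42

PV(remaining dividends) I = 5.00·e^(−0.0699·1/12) + 3.66·e^(−0.0699·2/12) + 1.44·e^(−0.0699·5/12) = 9.9872
Current forward F = (S − I)·e^(rT) = (167.99 − 9.9872)·e^(0.0699·6/12) = 158.0028 × 1.035568 = 163.6226
Value (long) = (F − K)·e^(−rT) = (163.6226 − 176.48) × 0.965654 = -12.4158
Short position value = −(long value) = kr 12.42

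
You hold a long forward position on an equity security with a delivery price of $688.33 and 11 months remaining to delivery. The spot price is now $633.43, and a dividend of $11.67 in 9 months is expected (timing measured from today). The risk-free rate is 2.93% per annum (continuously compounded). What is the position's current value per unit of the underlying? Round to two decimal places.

PV(remaining dividends) I = 11.67·e^(−0.0293·9/12) = 11.4163
Current forward F = (S − I)·e^(rT) = (633.43 − 11.4163)·e^(0.0293·11/12) = 622.0137 × 1.027222 = 638.9462
Value (long) = (F − K)·e^(−rT) = (638.9462 − 688.33) × 0.973499 = -48.0751
Value = -$48.08

-$48.08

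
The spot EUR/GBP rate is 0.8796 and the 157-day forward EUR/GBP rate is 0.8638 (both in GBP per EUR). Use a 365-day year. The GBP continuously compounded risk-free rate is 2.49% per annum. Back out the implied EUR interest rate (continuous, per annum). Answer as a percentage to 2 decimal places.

F = S·e^((r_GBP − r_EUR)T) ⇒ r_EUR = r_GBP − ln(F/S)/T
ln(0.8638/0.8796) = -0.018126; /(157/365) = -0.042140
r_EUR = 0.0249 + 0.042140 = 0.067040
r_EUR = 6.70%

6.70%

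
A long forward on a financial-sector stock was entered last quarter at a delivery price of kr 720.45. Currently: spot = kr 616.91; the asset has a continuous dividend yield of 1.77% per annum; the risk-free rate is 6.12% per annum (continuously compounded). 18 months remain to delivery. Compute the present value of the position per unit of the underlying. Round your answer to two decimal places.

Current fair forward for the remaining 18 months: F = S·e^((r − q)·T), (r − q) = 0.0612 − 0.0177 = 0.0435
F = 616.91 · e^(0.0435 × 18/12) = 616.91 × 1.067426 = 658.5058
Value of long forward = (F − K)·e^(−rT) = (658.5058 − 720.45) · e^(−0.0612·18/12)
= -61.9442 × 0.912288 = -56.51

-kr 56.51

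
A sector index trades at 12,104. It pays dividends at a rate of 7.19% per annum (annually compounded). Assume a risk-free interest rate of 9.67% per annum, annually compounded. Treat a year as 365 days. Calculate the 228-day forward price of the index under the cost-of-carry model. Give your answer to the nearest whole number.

12,278

F = S · (1+r)^T / (1+q)^T
= 12104 × 1.059354 / 1.044326 = 12104 × 1.014390
F = 12,278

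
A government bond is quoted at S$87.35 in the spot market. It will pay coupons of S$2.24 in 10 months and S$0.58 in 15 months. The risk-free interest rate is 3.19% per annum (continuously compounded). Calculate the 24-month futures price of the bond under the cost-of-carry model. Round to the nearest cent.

PV(coupons) I = 2.24·e^(−0.0319·10/12) + 0.58·e^(−0.0319·15/12)
I = 2.1812 + 0.5573 = 2.7385
F = (S − I)·e^(rT) = (87.35 − 2.7385) · e^(0.0319·24/12)
= 84.6115 · e^0.063800 = 84.6115 × 1.065879 = S$90.19

S$90.19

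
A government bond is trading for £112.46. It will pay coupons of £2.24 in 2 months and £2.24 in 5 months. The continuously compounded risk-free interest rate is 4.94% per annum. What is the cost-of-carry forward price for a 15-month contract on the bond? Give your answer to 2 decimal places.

£114.93

PV(coupons) I = 2.24·e^(−0.0494·2/12) + 2.24·e^(−0.0494·5/12)
I = 2.2216 + 2.1944 = 4.4160
F = (S − I)·e^(rT) = (112.46 − 4.4160) · e^(0.0494·15/12)
= 108.0440 · e^0.061750 = 108.0440 × 1.063696 = £114.93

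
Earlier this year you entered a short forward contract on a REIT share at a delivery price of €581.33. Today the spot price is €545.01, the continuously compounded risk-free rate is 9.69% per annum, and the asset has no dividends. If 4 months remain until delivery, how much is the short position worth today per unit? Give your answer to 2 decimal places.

€17.84

Current fair forward for the remaining 4 months: F = S·e^(r·T), r = 0.0969
F = 545.01 · e^(0.0969 × 4/12) = 545.01 × 1.032827 = 562.9010
Value of long forward = (F − K)·e^(−rT) = (562.9010 − 581.33) · e^(−0.0969·4/12)
= -18.4290 × 0.968216 = -17.84
Short position value = −(long value) = €17.84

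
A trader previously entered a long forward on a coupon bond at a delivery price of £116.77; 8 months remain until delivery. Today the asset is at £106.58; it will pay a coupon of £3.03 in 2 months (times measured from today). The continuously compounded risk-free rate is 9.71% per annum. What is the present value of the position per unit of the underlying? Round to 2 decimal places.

PV(remaining coupons) I = 3.03·e^(−0.0971·2/12) = 2.9814
Current forward F = (S − I)·e^(rT) = (106.58 − 2.9814)·e^(0.0971·8/12) = 103.5986 × 1.066874 = 110.5267
Value (long) = (F − K)·e^(−rT) = (110.5267 − 116.77) × 0.937317 = -5.8520
Value = -£5.85

-£5.85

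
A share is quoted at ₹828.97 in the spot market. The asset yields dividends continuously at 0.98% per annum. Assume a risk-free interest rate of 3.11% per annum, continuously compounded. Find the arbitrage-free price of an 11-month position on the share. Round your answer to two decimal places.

₹845.31

F = S·e^((r − q)T) = 828.97 · e^((0.0311 − 0.0098) × 11/12)
= 828.97 · e^0.019525 = 828.97 × 1.019717
F = ₹845.31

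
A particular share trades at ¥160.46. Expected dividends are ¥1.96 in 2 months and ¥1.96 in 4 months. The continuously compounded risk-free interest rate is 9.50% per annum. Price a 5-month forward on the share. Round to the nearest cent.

¥162.96

PV(dividends) I = 1.96·e^(−0.0950·2/12) + 1.96·e^(−0.0950·4/12)
I = 1.9292 + 1.8989 = 3.8281
F = (S − I)·e^(rT) = (160.46 − 3.8281) · e^(0.0950·5/12)
= 156.6319 · e^0.039583 = 156.6319 × 1.040377 = ¥162.96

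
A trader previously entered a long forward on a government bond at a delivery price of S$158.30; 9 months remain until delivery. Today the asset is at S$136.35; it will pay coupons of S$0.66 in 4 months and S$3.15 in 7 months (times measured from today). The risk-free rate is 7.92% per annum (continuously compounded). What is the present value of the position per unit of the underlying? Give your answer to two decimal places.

PV(remaining coupons) I = 0.66·e^(−0.0792·4/12) + 3.15·e^(−0.0792·7/12) = 3.6506
Current forward F = (S − I)·e^(rT) = (136.35 − 3.6506)·e^(0.0792·9/12) = 132.6994 × 1.061200 = 140.8206
Value (long) = (F − K)·e^(−rT) = (140.8206 − 158.30) × 0.942330 = -16.4714
Value = -S$16.47

-S$16.47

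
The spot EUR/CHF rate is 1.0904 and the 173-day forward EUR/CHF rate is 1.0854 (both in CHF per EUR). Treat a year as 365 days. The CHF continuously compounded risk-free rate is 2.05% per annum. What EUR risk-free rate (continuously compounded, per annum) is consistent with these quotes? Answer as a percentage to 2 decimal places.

F = S·e^((r_CHF − r_EUR)T) ⇒ r_EUR = r_CHF − ln(F/S)/T
ln(1.0854/1.0904) = -0.004596; /(173/365) = -0.009697
r_EUR = 0.0205 + 0.009697 = 0.030197
r_EUR = 3.02%

3.02%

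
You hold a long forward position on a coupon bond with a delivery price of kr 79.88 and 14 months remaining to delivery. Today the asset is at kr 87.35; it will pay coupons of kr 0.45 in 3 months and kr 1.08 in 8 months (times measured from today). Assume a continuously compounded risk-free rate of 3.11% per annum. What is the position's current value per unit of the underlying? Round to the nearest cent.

kr 8.81

PV(remaining coupons) I = 0.45·e^(−0.0311·3/12) + 1.08·e^(−0.0311·8/12) = 1.5044
Current forward F = (S − I)·e^(rT) = (87.35 − 1.5044)·e^(0.0311·14/12) = 85.8456 × 1.036950 = 89.0176
Value (long) = (F − K)·e^(−rT) = (89.0176 − 79.88) × 0.964367 = 8.8120
Value = kr 8.81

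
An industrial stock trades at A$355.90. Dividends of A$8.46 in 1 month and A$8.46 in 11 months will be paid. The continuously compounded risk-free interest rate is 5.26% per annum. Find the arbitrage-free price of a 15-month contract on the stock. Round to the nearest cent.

PV(dividends) I = 8.46·e^(−0.0526·1/12) + 8.46·e^(−0.0526·11/12)
I = 8.4230 + 8.0618 = 16.4848
F = (S − I)·e^(rT) = (355.90 − 16.4848) · e^(0.0526·15/12)
= 339.4152 · e^0.065750 = 339.4152 × 1.067960 = A$362.48

A$362.48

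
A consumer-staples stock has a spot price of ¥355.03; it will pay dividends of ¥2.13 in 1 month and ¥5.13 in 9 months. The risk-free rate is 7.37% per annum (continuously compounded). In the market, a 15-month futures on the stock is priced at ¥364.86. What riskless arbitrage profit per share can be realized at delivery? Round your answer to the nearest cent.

PV(dividends) I = 2.13·e^(−0.0737·1/12) + 5.13·e^(−0.0737·9/12) = 6.9711
Fair futures F* = (S − I)·e^(rT) = (355.03 − 6.9711)·e^0.092125 = 348.0589 × 1.096502 = 381.6473
Market ¥364.86 < fair 381.6473: forward underpriced → reverse cash-and-carry (short the stock, invest proceeds at r, pay the dividends, go long the forward).
Profit at T = |F_mkt − F*| = |364.86 − 381.6473| = ¥16.79 per share

¥16.79 per share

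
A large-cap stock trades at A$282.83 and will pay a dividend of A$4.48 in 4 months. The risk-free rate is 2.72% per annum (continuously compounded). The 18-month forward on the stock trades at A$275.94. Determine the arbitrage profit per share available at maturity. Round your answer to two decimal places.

A$14.04 per share

PV(dividends) I = 4.48·e^(−0.0272·4/12) = 4.4396
Fair forward F* = (S − I)·e^(rT) = (282.83 − 4.4396)·e^0.040800 = 278.3904 × 1.041644 = 289.9837
Market A$275.94 < fair 289.9837: forward underpriced → reverse cash-and-carry (short the stock, invest proceeds at r, pay the dividends, go long the forward).
Profit at T = |F_mkt − F*| = |275.94 − 289.9837| = A$14.04 per share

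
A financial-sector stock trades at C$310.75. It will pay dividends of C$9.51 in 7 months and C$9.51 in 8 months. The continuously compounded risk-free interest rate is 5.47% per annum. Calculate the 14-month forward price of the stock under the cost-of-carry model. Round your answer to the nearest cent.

PV(dividends) I = 9.51·e^(−0.0547·7/12) + 9.51·e^(−0.0547·8/12)
I = 9.2113 + 9.1694 = 18.3807
F = (S − I)·e^(rT) = (310.75 − 18.3807) · e^(0.0547·14/12)
= 292.3693 · e^0.063817 = 292.3693 × 1.065897 = C$311.64

C$311.64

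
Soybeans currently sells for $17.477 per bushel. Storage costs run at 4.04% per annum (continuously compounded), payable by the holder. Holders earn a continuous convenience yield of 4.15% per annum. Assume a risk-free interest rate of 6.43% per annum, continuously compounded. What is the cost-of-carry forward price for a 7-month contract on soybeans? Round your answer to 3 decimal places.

$18.133 per bushel

Net carry = r + u − y = 0.0643 + 0.0404 − 0.0415 = 0.0632
F = S·e^((r+u−y)T) = 17.477 · e^(0.0632 × 7/12) = 17.477 · e^0.036867
= 17.477 × 1.037555 = $18.133 per bushel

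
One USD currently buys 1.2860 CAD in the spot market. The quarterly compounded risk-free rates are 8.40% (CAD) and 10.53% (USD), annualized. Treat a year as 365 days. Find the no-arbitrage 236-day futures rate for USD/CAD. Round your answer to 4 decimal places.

By covered interest parity, F = S · (1+r_CAD/4)^(4T) / (1+r_USD/4)^(4T)
= 1.2860 × 1.055221 / 1.069513 = 1.2860 × 0.986637
F = 1.2688 CAD per USD

1.2688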